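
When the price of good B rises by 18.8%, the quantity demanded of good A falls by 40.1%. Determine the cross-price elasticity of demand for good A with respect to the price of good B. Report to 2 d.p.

ε = (%ΔQ of good A) / (%ΔP of good B) = (-40.1%) / (18.8%) ≈ -2.13.

-2.13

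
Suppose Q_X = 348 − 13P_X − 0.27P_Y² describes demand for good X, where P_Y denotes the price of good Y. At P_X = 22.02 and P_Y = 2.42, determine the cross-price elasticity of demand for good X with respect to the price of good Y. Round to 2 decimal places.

At P_X = 22.02 and P_Y = 2.42: Q_X = 60.159.
∂Q_X/∂P_Y = -0.54P_Y = -0.54(2.42) = -1.3068.
ε = (∂Q_X/∂P_Y)(P_Y/Q_X) = -1.3068 × (2.42/60.159) ≈ -0.05.
ε < 0: complements.

-0.05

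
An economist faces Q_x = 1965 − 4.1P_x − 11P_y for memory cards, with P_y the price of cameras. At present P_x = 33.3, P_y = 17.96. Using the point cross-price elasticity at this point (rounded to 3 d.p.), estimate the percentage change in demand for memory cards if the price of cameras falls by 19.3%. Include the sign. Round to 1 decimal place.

2.3%

At P_x = 33.3, P_y = 17.96: Q_x = 1630.91.
∂Q_x/∂P_y = -11.
ε = (∂Q_x/∂P_y)(P_y/Q_x) = -11.0000 × 17.96/1630.91 ≈ -0.121.
%ΔQ_x ≈ ε × %ΔP_y = -0.121 × (-19.3%) = 2.3%.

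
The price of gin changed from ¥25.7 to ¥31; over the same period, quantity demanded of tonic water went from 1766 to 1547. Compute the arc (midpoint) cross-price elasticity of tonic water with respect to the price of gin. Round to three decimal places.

-0.707

ΔQ_A = 1547 − 1766 = -219; ΔP_B = 31 − 25.7 = 5.3.
Midpoints: Q̄_A = 1656.5, P̄_B = 28.35.
ε = (ΔQ_A/Q̄_A)/(ΔP_B/P̄_B) = (-219/1656.5)/(5.3/28.35) ≈ -0.707.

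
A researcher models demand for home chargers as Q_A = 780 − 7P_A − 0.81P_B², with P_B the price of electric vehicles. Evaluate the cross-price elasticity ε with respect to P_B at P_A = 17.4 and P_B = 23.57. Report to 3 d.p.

-4.323

At P_A = 17.4 and P_B = 23.57: Q_A = 208.209.
∂Q_A/∂P_B = -1.62P_B = -1.62(23.57) = -38.1834.
ε = (∂Q_A/∂P_B)(P_B/Q_A) = -38.1834 × (23.57/208.209) ≈ -4.323.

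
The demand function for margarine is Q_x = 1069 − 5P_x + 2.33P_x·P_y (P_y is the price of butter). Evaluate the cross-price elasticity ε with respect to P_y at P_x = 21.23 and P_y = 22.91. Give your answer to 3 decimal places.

At P_x = 21.23 and P_y = 22.91: Q_x = 2096.114.
∂Q_x/∂P_y = 2.33P_x = 2.33(21.23) = 49.4659.
ε = (∂Q_x/∂P_y)(P_y/Q_x) = 49.4659 × (22.91/2096.114) ≈ 0.541.

0.541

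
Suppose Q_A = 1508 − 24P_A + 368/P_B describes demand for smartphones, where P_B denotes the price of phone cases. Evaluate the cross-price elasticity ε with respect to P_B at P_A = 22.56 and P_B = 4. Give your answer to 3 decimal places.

At P_A = 22.56 and P_B = 4: Q_A = 1058.56.
∂Q_A/∂P_B = −368/P_B² = -23.0000.
ε = (∂Q_A/∂P_B)(P_B/Q_A) = -23.0000 × (4/1058.56) ≈ -0.087.
ε < 0: complements.

-0.087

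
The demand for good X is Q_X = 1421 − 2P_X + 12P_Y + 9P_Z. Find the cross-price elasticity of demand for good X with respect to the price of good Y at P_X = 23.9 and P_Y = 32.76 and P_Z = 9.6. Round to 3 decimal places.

At P_X = 23.9 and P_Y = 32.76 and P_Z = 9.6: Q_X = 1852.72.
∂Q_X/∂P_Y = 12.
ε = (∂Q_X/∂P_Y)(P_Y/Q_X) = 12 × (32.76/1852.72) ≈ 0.212.
Since ε > 0, good X and good Y are substitutes.

0.212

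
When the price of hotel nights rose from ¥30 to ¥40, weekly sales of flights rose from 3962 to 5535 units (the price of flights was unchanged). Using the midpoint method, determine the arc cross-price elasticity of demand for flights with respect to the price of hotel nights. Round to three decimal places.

ΔQ_A = 5535 − 3962 = 1573; ΔP_B = 40 − 30 = 10.
Midpoints: Q̄_A = 4748.5, P̄_B = 35.00.
ε = (ΔQ_A/Q̄_A)/(ΔP_B/P̄_B) = (1573/4748.5)/(10/35.00) ≈ 1.159.
ε > 0: flights and hotel nights are substitutes.

1.159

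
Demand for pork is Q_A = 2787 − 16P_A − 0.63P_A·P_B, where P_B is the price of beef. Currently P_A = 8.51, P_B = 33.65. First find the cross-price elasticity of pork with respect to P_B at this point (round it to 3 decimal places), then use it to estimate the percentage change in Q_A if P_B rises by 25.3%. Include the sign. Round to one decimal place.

-1.8%

At P_A = 8.51, P_B = 33.65: Q_A = 2470.432.
∂Q_A/∂P_B = -0.63P_A = -5.3613.
ε = (∂Q_A/∂P_B)(P_B/Q_A) = -5.3613 × 33.65/2470.432 ≈ -0.073.
%ΔQ_A ≈ ε × %ΔP_B = -0.073 × (25.3%) = -1.8%.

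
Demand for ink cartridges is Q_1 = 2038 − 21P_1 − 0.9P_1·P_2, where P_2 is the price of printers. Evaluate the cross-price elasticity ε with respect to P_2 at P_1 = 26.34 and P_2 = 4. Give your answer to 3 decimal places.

At P_1 = 26.34 and P_2 = 4: Q_1 = 1390.036.
∂Q_1/∂P_2 = -0.9P_1 = -0.9(26.34) = -23.7060.
ε = (∂Q_1/∂P_2)(P_2/Q_1) = -23.7060 × (4/1390.036) ≈ -0.068.
ε < 0: complements.

-0.068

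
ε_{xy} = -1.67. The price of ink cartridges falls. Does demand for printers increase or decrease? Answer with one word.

increase

ε < 0 and the price of ink cartridges falls, so the quantity of printers moves in the opposite direction: it increases.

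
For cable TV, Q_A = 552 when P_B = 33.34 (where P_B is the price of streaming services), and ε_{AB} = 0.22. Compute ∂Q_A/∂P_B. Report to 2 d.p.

ε = (∂Q_A/∂P_B)·(P_B/Q_A) ⇒ ∂Q_A/∂P_B = ε·Q_A/P_B = 0.22 × 552/33.34 ≈ 3.64.

3.64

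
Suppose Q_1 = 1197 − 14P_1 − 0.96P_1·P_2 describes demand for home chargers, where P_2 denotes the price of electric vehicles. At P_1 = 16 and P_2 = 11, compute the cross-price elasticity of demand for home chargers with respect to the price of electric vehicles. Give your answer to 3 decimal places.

At P_1 = 16 and P_2 = 11: Q_1 = 804.04.
∂Q_1/∂P_2 = -0.96P_1 = -0.96(16) = -15.3600.
ε = (∂Q_1/∂P_2)(P_2/Q_1) = -15.3600 × (11/804.04) ≈ -0.210.

-0.210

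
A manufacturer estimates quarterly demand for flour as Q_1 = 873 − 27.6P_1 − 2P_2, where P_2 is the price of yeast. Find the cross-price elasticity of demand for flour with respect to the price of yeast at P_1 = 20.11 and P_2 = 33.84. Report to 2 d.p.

At P_1 = 20.11 and P_2 = 33.84: Q_1 = 250.284.
∂Q_1/∂P_2 = -2.
ε = (∂Q_1/∂P_2)(P_2/Q_1) = -2 × (33.84/250.284) ≈ -0.27.

-0.27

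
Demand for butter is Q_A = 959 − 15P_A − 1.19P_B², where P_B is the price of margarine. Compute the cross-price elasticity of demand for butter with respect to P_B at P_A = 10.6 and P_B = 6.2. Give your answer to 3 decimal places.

-0.121

At P_A = 10.6 and P_B = 6.2: Q_A = 754.256.
∂Q_A/∂P_B = -2.38P_B = -2.38(6.2) = -14.7560.
ε = (∂Q_A/∂P_B)(P_B/Q_A) = -14.7560 × (6.2/754.256) ≈ -0.121.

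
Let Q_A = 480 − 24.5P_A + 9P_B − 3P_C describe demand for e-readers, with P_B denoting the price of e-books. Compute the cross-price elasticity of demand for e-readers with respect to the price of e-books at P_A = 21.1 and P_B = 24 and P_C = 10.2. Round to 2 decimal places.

At P_A = 21.1 and P_B = 24 and P_C = 10.2: Q_A = 148.45.
∂Q_A/∂P_B = 9.
ε = (∂Q_A/∂P_B)(P_B/Q_A) = 9 × (24/148.45) ≈ 1.46.

1.46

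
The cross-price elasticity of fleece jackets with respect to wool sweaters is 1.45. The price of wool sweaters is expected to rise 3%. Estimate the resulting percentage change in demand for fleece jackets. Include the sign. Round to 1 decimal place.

%ΔQ ≈ ε × %ΔP of wool sweaters = 1.45 × (3%) = 4.4%.

4.4%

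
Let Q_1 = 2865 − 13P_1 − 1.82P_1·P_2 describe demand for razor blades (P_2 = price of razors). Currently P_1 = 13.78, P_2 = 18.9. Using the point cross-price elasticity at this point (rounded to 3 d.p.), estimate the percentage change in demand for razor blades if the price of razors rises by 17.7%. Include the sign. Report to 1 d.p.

-3.8%

At P_1 = 13.78, P_2 = 18.9: Q_1 = 2211.856.
∂Q_1/∂P_2 = -1.82P_1 = -25.0796.
ε = (∂Q_1/∂P_2)(P_2/Q_1) = -25.0796 × 18.9/2211.856 ≈ -0.214.
%ΔQ_1 ≈ ε × %ΔP_2 = -0.214 × (17.7%) = -3.8%.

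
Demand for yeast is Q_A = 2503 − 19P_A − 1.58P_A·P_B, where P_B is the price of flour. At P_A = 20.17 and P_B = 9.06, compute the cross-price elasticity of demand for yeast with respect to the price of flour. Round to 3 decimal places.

At P_A = 20.17 and P_B = 9.06: Q_A = 1831.040.
∂Q_A/∂P_B = -1.58P_A = -1.58(20.17) = -31.8686.
ε = (∂Q_A/∂P_B)(P_B/Q_A) = -31.8686 × (9.06/1831.040) ≈ -0.158.

-0.158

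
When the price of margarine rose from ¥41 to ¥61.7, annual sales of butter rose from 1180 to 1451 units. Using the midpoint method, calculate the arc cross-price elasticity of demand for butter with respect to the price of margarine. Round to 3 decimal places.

ΔQ_A = 1451 − 1180 = 271; ΔP_B = 61.7 − 41 = 20.7.
Midpoints: Q̄_A = 1315.5, P̄_B = 51.35.
ε = (ΔQ_A/Q̄_A)/(ΔP_B/P̄_B) = (271/1315.5)/(20.7/51.35) ≈ 0.511.

0.511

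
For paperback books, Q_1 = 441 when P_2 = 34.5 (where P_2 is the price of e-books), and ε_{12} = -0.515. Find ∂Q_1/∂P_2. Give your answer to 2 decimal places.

ε = (∂Q_1/∂P_2)·(P_2/Q_1) ⇒ ∂Q_1/∂P_2 = ε·Q_1/P_2 = -0.515 × 441/34.5 ≈ -6.58.

-6.58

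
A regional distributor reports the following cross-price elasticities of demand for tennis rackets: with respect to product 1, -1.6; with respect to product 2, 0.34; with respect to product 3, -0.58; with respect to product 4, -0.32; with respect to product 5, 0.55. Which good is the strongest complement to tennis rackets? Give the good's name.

product 1

Complements have ε < 0. The most negative value is -1.6 (product 1).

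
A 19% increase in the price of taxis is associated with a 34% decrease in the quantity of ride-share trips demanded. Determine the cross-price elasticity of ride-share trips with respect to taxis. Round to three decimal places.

ε = (%ΔQ of ride-share trips) / (%ΔP of taxis) = (-34%) / (19%) ≈ -1.789.

-1.789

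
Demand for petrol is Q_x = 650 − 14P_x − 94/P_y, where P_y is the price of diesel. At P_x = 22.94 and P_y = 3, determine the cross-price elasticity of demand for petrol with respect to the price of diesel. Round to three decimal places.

At P_x = 22.94 and P_y = 3: Q_x = 297.507.
∂Q_x/∂P_y = 94/P_y² = 10.4444.
ε = (∂Q_x/∂P_y)(P_y/Q_x) = 10.4444 × (3/297.507) ≈ 0.105.

0.105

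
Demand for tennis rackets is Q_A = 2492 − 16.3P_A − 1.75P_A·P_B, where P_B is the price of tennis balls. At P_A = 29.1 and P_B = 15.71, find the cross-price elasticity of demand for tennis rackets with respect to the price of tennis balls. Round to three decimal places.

At P_A = 29.1 and P_B = 15.71: Q_A = 1217.638.
∂Q_A/∂P_B = -1.75P_A = -1.75(29.1) = -50.9250.
ε = (∂Q_A/∂P_B)(P_B/Q_A) = -50.9250 × (15.71/1217.638) ≈ -0.657.

-0.657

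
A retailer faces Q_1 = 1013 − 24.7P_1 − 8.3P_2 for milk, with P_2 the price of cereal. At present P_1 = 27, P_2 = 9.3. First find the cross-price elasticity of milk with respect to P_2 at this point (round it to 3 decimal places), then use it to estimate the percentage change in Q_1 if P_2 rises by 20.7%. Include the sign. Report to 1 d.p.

-5.9%

At P_1 = 27, P_2 = 9.3: Q_1 = 268.91.
∂Q_1/∂P_2 = -8.3.
ε = (∂Q_1/∂P_2)(P_2/Q_1) = -8.3000 × 9.3/268.91 ≈ -0.287.
%ΔQ_1 ≈ ε × %ΔP_2 = -0.287 × (20.7%) = -5.9%.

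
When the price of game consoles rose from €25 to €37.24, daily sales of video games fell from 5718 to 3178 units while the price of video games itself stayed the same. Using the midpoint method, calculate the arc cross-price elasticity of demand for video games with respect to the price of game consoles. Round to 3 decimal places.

ΔQ_A = 3178 − 5718 = -2540; ΔP_B = 37.24 − 25 = 12.24.
Midpoints: Q̄_A = 4448.0, P̄_B = 31.12.
ε = (ΔQ_A/Q̄_A)/(ΔP_B/P̄_B) = (-2540/4448.0)/(12.24/31.12) ≈ -1.452.

-1.452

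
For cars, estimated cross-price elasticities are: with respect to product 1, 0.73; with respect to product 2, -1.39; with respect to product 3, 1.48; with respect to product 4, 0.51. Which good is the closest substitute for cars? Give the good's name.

product 3

Substitutes have ε > 0. Among the positive values, 1.48 (product 3) is largest.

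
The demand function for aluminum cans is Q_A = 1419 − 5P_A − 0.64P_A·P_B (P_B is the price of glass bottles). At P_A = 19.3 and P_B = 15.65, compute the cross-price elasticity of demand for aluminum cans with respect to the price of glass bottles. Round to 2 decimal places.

At P_A = 19.3 and P_B = 15.65: Q_A = 1129.191.
∂Q_A/∂P_B = -0.64P_A = -0.64(19.3) = -12.3520.
ε = (∂Q_A/∂P_B)(P_B/Q_A) = -12.3520 × (15.65/1129.191) ≈ -0.17.

-0.17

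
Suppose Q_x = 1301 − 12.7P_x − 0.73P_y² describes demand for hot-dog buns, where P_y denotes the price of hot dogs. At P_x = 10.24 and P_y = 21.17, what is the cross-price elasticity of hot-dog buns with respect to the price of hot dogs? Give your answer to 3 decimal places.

At P_x = 10.24 and P_y = 21.17: Q_x = 843.789.
∂Q_x/∂P_y = -1.46P_y = -1.46(21.17) = -30.9082.
ε = (∂Q_x/∂P_y)(P_y/Q_x) = -30.9082 × (21.17/843.789) ≈ -0.775.

-0.775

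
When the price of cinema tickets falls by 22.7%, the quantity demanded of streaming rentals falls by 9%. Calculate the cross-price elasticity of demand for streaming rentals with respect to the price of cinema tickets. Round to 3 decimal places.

0.396

ε = (%ΔQ of streaming rentals) / (%ΔP of cinema tickets) = (-9%) / (-22.7%) ≈ 0.396.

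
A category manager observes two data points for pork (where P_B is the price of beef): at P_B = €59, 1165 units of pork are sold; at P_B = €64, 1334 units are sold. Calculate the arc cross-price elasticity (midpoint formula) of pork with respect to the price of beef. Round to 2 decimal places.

ΔQ_A = 1334 − 1165 = 169; ΔP_B = 64 − 59 = 5.
Midpoints: Q̄_A = 1249.5, P̄_B = 61.50.
ε = (ΔQ_A/Q̄_A)/(ΔP_B/P̄_B) = (169/1249.5)/(5/61.50) ≈ 1.66.
ε > 0: pork and beef are substitutes.

1.66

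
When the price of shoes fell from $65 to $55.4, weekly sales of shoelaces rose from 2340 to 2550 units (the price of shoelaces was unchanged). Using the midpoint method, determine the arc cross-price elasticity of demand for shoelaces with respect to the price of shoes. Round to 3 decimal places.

-0.539

ΔQ_A = 2550 − 2340 = 210; ΔP_B = 55.4 − 65 = -9.6.
Midpoints: Q̄_A = 2445.0, P̄_B = 60.20.
ε = (ΔQ_A/Q̄_A)/(ΔP_B/P̄_B) = (210/2445.0)/(-9.6/60.20) ≈ -0.539.
ε < 0: shoelaces and shoes are complements.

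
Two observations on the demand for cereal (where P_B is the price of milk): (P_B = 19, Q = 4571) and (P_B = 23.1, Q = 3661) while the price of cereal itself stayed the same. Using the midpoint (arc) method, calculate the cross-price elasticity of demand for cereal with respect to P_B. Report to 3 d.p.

-1.135

ΔQ_A = 3661 − 4571 = -910; ΔP_B = 23.1 − 19 = 4.1.
Midpoints: Q̄_A = 4116.0, P̄_B = 21.05.
ε = (ΔQ_A/Q̄_A)/(ΔP_B/P̄_B) = (-910/4116.0)/(4.1/21.05) ≈ -1.135.
ε < 0: cereal and milk are complements.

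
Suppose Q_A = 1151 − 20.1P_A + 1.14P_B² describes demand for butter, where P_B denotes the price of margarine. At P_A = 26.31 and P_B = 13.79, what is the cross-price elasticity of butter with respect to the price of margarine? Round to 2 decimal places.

At P_A = 26.31 and P_B = 13.79: Q_A = 838.956.
∂Q_A/∂P_B = 2.28P_B = 2.28(13.79) = 31.4412.
ε = (∂Q_A/∂P_B)(P_B/Q_A) = 31.4412 × (13.79/838.956) ≈ 0.52.
ε > 0: substitutes.

0.52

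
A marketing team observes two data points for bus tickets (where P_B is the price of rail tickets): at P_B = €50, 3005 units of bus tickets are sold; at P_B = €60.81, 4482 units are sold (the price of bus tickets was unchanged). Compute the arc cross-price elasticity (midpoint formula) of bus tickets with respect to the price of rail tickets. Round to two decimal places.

ΔQ_A = 4482 − 3005 = 1477; ΔP_B = 60.81 − 50 = 10.81.
Midpoints: Q̄_A = 3743.5, P̄_B = 55.41.
ε = (ΔQ_A/Q̄_A)/(ΔP_B/P̄_B) = (1477/3743.5)/(10.81/55.41) ≈ 2.02.

2.02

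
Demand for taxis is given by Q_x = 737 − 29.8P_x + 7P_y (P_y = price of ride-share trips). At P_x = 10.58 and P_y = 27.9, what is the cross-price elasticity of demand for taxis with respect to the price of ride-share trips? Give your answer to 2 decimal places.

0.32

At P_x = 10.58 and P_y = 27.9: Q_x = 617.016.
∂Q_x/∂P_y = 7.
ε = (∂Q_x/∂P_y)(P_y/Q_x) = 7 × (27.9/617.016) ≈ 0.32.
Since ε > 0, taxis and ride-share trips are substitutes.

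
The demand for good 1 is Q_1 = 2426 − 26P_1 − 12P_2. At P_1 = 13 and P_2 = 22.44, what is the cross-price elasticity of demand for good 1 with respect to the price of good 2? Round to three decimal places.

-0.148

At P_1 = 13 and P_2 = 22.44: Q_1 = 1818.72.
∂Q_1/∂P_2 = -12.
ε = (∂Q_1/∂P_2)(P_2/Q_1) = -12 × (22.44/1818.72) ≈ -0.148.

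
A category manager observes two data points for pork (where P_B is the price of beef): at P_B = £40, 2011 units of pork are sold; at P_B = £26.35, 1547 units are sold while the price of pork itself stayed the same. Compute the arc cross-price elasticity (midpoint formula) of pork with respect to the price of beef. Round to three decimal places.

0.634

ΔQ_A = 1547 − 2011 = -464; ΔP_B = 26.35 − 40 = -13.65.
Midpoints: Q̄_A = 1779.0, P̄_B = 33.17.
ε = (ΔQ_A/Q̄_A)/(ΔP_B/P̄_B) = (-464/1779.0)/(-13.65/33.17) ≈ 0.634.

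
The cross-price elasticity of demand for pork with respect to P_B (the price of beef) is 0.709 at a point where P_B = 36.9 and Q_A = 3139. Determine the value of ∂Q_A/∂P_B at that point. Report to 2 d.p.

60.31

ε = (∂Q_A/∂P_B)·(P_B/Q_A) ⇒ ∂Q_A/∂P_B = ε·Q_A/P_B = 0.709 × 3139/36.9 ≈ 60.31.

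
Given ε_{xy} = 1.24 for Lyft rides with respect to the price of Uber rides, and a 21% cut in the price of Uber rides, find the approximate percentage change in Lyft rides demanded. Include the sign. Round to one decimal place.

%ΔQ ≈ ε × %ΔP of Uber rides = 1.24 × (-21%) = -26.0%.
Demand for Lyft rides falls by about 26.0%.

-26.0%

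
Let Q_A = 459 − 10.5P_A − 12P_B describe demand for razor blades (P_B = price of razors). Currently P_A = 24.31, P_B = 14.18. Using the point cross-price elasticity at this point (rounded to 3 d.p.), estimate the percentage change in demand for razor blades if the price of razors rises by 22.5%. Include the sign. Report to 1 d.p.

-114.0%

At P_A = 24.31, P_B = 14.18: Q_A = 33.585.
∂Q_A/∂P_B = -12.
ε = (∂Q_A/∂P_B)(P_B/Q_A) = -12.0000 × 14.18/33.585 ≈ -5.067.
%ΔQ_A ≈ ε × %ΔP_B = -5.067 × (22.5%) = -114.0%.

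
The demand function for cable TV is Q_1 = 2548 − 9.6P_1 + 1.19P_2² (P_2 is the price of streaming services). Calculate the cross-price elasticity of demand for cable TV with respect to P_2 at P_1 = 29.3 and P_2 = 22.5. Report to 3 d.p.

At P_1 = 29.3 and P_2 = 22.5: Q_1 = 2869.158.
∂Q_1/∂P_2 = 2.38P_2 = 2.38(22.5) = 53.5500.
ε = (∂Q_1/∂P_2)(P_2/Q_1) = 53.5500 × (22.5/2869.158) ≈ 0.420.
ε > 0: substitutes.

0.420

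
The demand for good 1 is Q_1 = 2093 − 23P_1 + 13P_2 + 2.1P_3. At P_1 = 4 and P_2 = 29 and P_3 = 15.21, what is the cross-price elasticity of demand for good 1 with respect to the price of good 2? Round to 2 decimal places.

0.16

At P_1 = 4 and P_2 = 29 and P_3 = 15.21: Q_1 = 2409.941.
∂Q_1/∂P_2 = 13.
ε = (∂Q_1/∂P_2)(P_2/Q_1) = 13 × (29/2409.941) ≈ 0.16.
Since ε > 0, good 1 and good 2 are substitutes.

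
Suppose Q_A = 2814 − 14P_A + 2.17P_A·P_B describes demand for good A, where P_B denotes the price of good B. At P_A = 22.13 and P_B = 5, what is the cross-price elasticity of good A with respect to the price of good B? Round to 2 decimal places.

At P_A = 22.13 and P_B = 5: Q_A = 2744.290.
∂Q_A/∂P_B = 2.17P_A = 2.17(22.13) = 48.0221.
ε = (∂Q_A/∂P_B)(P_B/Q_A) = 48.0221 × (5/2744.290) ≈ 0.09.
ε > 0: substitutes.

0.09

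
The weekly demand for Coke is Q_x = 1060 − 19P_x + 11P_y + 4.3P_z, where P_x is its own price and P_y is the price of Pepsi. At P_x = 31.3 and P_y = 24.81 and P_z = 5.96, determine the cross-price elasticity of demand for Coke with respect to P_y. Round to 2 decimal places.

0.36

At P_x = 31.3 and P_y = 24.81 and P_z = 5.96: Q_x = 763.838.
∂Q_x/∂P_y = 11.
ε = (∂Q_x/∂P_y)(P_y/Q_x) = 11 × (24.81/763.838) ≈ 0.36.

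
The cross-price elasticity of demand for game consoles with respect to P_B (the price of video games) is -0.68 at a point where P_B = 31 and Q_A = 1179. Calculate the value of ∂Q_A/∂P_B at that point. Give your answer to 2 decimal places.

ε = (∂Q_A/∂P_B)·(P_B/Q_A) ⇒ ∂Q_A/∂P_B = ε·Q_A/P_B = -0.68 × 1179/31 ≈ -25.86.

-25.86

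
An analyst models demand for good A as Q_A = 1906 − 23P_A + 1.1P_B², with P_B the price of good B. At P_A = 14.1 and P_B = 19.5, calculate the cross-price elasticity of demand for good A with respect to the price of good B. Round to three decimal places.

At P_A = 14.1 and P_B = 19.5: Q_A = 1999.975.
∂Q_A/∂P_B = 2.2P_B = 2.2(19.5) = 42.9000.
ε = (∂Q_A/∂P_B)(P_B/Q_A) = 42.9000 × (19.5/1999.975) ≈ 0.418.

0.418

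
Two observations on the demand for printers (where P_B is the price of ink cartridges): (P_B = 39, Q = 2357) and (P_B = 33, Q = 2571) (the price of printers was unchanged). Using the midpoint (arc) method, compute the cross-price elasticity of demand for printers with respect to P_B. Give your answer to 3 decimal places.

-0.521

ΔQ_A = 2571 − 2357 = 214; ΔP_B = 33 − 39 = -6.
Midpoints: Q̄_A = 2464.0, P̄_B = 36.00.
ε = (ΔQ_A/Q̄_A)/(ΔP_B/P̄_B) = (214/2464.0)/(-6/36.00) ≈ -0.521.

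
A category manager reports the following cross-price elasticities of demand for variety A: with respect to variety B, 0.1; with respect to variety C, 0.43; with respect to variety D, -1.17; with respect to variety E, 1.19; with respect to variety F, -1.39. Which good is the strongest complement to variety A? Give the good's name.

variety F

Complements have ε < 0. The most negative value is -1.39 (variety F).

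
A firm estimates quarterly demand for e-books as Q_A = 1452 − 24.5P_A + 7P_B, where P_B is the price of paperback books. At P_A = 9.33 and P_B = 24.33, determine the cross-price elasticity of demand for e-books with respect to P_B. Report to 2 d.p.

At P_A = 9.33 and P_B = 24.33: Q_A = 1393.725.
∂Q_A/∂P_B = 7.
ε = (∂Q_A/∂P_B)(P_B/Q_A) = 7 × (24.33/1393.725) ≈ 0.12.

0.12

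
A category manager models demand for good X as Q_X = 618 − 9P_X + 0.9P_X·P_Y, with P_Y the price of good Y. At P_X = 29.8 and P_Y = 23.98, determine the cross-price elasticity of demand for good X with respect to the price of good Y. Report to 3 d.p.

At P_X = 29.8 and P_Y = 23.98: Q_X = 992.944.
∂Q_X/∂P_Y = 0.9P_X = 0.9(29.8) = 26.8200.
ε = (∂Q_X/∂P_Y)(P_Y/Q_X) = 26.8200 × (23.98/992.944) ≈ 0.648.
ε > 0: substitutes.

0.648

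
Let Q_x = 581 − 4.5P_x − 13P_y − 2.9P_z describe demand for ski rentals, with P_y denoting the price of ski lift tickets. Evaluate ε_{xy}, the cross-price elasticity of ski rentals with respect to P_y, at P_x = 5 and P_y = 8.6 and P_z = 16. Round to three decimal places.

-0.279

At P_x = 5 and P_y = 8.6 and P_z = 16: Q_x = 400.3.
∂Q_x/∂P_y = -13.
ε = (∂Q_x/∂P_y)(P_y/Q_x) = -13 × (8.6/400.3) ≈ -0.279.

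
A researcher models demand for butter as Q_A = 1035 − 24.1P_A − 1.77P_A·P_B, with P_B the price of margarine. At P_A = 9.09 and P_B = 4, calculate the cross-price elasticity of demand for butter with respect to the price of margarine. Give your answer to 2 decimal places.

At P_A = 9.09 and P_B = 4: Q_A = 751.574.
∂Q_A/∂P_B = -1.77P_A = -1.77(9.09) = -16.0893.
ε = (∂Q_A/∂P_B)(P_B/Q_A) = -16.0893 × (4/751.574) ≈ -0.09.

-0.09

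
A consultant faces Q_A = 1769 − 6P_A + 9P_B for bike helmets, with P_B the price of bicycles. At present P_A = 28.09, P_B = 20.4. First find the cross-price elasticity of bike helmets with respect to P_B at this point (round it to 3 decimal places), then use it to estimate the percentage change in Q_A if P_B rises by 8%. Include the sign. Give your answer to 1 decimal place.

At P_A = 28.09, P_B = 20.4: Q_A = 1784.06.
∂Q_A/∂P_B = 9.
ε = (∂Q_A/∂P_B)(P_B/Q_A) = 9.0000 × 20.4/1784.06 ≈ 0.103.
%ΔQ_A ≈ ε × %ΔP_B = 0.103 × (8%) = 0.8%.

0.8%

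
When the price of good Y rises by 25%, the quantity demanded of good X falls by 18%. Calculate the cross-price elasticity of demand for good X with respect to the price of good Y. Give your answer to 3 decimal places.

ε = (%ΔQ of good X) / (%ΔP of good Y) = (-18%) / (25%) ≈ -0.720.
Negative cross-price elasticity: complements.

-0.720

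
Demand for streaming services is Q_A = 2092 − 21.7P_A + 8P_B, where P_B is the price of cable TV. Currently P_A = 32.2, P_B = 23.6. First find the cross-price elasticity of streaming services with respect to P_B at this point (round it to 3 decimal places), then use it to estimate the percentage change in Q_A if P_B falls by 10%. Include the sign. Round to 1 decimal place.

-1.2%

At P_A = 32.2, P_B = 23.6: Q_A = 1582.06.
∂Q_A/∂P_B = 8.
ε = (∂Q_A/∂P_B)(P_B/Q_A) = 8.0000 × 23.6/1582.06 ≈ 0.119.
%ΔQ_A ≈ ε × %ΔP_B = 0.119 × (-10%) = -1.2%.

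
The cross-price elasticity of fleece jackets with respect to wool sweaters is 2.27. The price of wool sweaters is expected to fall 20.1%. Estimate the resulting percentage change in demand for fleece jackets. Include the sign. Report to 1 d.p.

%ΔQ ≈ ε × %ΔP of wool sweaters = 2.27 × (-20.1%) = -45.6%.

-45.6%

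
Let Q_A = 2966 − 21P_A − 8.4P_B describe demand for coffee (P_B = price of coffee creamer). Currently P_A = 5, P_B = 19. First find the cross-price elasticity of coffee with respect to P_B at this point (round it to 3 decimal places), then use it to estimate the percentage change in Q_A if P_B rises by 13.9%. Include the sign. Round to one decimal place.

-0.8%

At P_A = 5, P_B = 19: Q_A = 2701.4.
∂Q_A/∂P_B = -8.4.
ε = (∂Q_A/∂P_B)(P_B/Q_A) = -8.4000 × 19/2701.4 ≈ -0.059.
%ΔQ_A ≈ ε × %ΔP_B = -0.059 × (13.9%) = -0.8%.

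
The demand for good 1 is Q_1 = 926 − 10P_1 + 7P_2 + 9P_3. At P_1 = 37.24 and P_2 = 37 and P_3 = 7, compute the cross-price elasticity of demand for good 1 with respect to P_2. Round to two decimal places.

At P_1 = 37.24 and P_2 = 37 and P_3 = 7: Q_1 = 875.6.
∂Q_1/∂P_2 = 7.
ε = (∂Q_1/∂P_2)(P_2/Q_1) = 7 × (37/875.6) ≈ 0.30.

0.30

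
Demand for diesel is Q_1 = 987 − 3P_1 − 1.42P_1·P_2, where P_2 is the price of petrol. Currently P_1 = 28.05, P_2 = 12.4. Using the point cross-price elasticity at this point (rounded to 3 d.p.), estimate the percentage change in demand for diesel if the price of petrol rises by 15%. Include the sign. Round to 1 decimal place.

-18.1%

At P_1 = 28.05, P_2 = 12.4: Q_1 = 408.946.
∂Q_1/∂P_2 = -1.42P_1 = -39.8310.
ε = (∂Q_1/∂P_2)(P_2/Q_1) = -39.8310 × 12.4/408.946 ≈ -1.208.
%ΔQ_1 ≈ ε × %ΔP_2 = -1.208 × (15%) = -18.1%.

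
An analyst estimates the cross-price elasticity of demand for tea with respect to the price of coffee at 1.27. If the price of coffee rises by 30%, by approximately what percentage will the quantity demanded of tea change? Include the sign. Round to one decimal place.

%ΔQ ≈ ε × %ΔP of coffee = 1.27 × (30%) = 38.1%.

38.1%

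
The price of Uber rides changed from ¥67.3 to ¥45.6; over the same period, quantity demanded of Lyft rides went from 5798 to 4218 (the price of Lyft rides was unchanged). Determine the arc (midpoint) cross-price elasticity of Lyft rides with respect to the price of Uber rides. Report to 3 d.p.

ΔQ_A = 4218 − 5798 = -1580; ΔP_B = 45.6 − 67.3 = -21.7.
Midpoints: Q̄_A = 5008.0, P̄_B = 56.45.
ε = (ΔQ_A/Q̄_A)/(ΔP_B/P̄_B) = (-1580/5008.0)/(-21.7/56.45) ≈ 0.821.
ε > 0: Lyft rides and Uber rides are substitutes.

0.821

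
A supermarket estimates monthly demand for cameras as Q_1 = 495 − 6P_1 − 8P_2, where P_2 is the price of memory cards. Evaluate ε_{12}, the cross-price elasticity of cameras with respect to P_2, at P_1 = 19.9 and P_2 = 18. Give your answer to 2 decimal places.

At P_1 = 19.9 and P_2 = 18: Q_1 = 231.6.
∂Q_1/∂P_2 = -8.
ε = (∂Q_1/∂P_2)(P_2/Q_1) = -8 × (18/231.6) ≈ -0.62.
Since ε < 0, cameras and memory cards are complements.

-0.62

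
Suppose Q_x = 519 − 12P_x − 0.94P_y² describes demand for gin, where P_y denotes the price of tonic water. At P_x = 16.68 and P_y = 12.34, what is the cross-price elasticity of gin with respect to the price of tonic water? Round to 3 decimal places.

-1.629

At P_x = 16.68 and P_y = 12.34: Q_x = 175.701.
∂Q_x/∂P_y = -1.88P_y = -1.88(12.34) = -23.1992.
ε = (∂Q_x/∂P_y)(P_y/Q_x) = -23.1992 × (12.34/175.701) ≈ -1.629.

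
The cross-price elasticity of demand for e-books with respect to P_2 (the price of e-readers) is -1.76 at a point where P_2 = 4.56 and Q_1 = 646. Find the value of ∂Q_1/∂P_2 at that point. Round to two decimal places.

ε = (∂Q_1/∂P_2)·(P_2/Q_1) ⇒ ∂Q_1/∂P_2 = ε·Q_1/P_2 = -1.76 × 646/4.56 ≈ -249.33.

-249.33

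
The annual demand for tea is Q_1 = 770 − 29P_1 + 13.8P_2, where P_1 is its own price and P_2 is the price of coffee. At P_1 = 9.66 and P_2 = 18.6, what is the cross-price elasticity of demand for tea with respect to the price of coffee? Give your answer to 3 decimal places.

0.344

At P_1 = 9.66 and P_2 = 18.6: Q_1 = 746.54.
∂Q_1/∂P_2 = 13.8.
ε = (∂Q_1/∂P_2)(P_2/Q_1) = 13.8 × (18.6/746.54) ≈ 0.344.
Since ε > 0, tea and coffee are substitutes.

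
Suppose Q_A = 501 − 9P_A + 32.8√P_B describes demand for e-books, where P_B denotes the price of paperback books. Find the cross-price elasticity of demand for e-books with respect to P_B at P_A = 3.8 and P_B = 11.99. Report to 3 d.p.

At P_A = 3.8 and P_B = 11.99: Q_A = 580.375.
∂Q_A/∂P_B = 32.8/(2√P_B) = 32.8/(2√11.99) = 4.7362.
ε = (∂Q_A/∂P_B)(P_B/Q_A) = 4.7362 × (11.99/580.375) ≈ 0.098.
ε > 0: substitutes.

0.098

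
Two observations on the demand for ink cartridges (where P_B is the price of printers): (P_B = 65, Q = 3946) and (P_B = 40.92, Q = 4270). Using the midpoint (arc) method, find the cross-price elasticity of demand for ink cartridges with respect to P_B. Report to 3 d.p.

ΔQ_A = 4270 − 3946 = 324; ΔP_B = 40.92 − 65 = -24.08.
Midpoints: Q̄_A = 4108.0, P̄_B = 52.96.
ε = (ΔQ_A/Q̄_A)/(ΔP_B/P̄_B) = (324/4108.0)/(-24.08/52.96) ≈ -0.173.

-0.173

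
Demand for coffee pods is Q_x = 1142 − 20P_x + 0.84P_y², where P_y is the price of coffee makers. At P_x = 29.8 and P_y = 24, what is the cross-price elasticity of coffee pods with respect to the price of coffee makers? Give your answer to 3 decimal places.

0.940

At P_x = 29.8 and P_y = 24: Q_x = 1029.84.
∂Q_x/∂P_y = 1.68P_y = 1.68(24) = 40.3200.
ε = (∂Q_x/∂P_y)(P_y/Q_x) = 40.3200 × (24/1029.84) ≈ 0.940.
ε > 0: substitutes.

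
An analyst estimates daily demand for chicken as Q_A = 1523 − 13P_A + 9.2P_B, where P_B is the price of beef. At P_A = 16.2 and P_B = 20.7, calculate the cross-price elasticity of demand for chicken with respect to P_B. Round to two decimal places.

0.13

At P_A = 16.2 and P_B = 20.7: Q_A = 1502.84.
∂Q_A/∂P_B = 9.2.
ε = (∂Q_A/∂P_B)(P_B/Q_A) = 9.2 × (20.7/1502.84) ≈ 0.13.
Since ε > 0, chicken and beef are substitutes.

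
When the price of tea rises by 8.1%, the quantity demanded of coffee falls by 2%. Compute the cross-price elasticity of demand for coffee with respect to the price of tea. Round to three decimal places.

-0.247

ε = (%ΔQ of coffee) / (%ΔP of tea) = (-2%) / (8.1%) ≈ -0.247.
Negative cross-price elasticity: complements.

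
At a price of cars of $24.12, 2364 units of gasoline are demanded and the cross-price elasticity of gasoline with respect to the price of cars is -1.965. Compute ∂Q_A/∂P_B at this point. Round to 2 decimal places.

-192.59

ε = (∂Q_A/∂P_B)·(P_B/Q_A) ⇒ ∂Q_A/∂P_B = ε·Q_A/P_B = -1.965 × 2364/24.12 ≈ -192.59.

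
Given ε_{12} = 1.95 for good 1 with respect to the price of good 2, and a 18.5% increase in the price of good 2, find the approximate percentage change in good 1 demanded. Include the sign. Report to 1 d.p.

%ΔQ ≈ ε × %ΔP of good 2 = 1.95 × (18.5%) = 36.1%.
Demand for good 1 rises by about 36.1%.

36.1%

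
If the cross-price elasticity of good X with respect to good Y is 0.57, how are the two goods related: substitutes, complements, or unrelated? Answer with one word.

ε = 0.57 > 0, so a higher price of good Y raises demand for good X: substitutes.

substitutes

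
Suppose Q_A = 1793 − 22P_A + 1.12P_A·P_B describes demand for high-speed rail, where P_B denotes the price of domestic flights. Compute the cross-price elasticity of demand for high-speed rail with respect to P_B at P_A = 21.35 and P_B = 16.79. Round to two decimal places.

At P_A = 21.35 and P_B = 16.79: Q_A = 1724.782.
∂Q_A/∂P_B = 1.12P_A = 1.12(21.35) = 23.9120.
ε = (∂Q_A/∂P_B)(P_B/Q_A) = 23.9120 × (16.79/1724.782) ≈ 0.23.
ε > 0: substitutes.

0.23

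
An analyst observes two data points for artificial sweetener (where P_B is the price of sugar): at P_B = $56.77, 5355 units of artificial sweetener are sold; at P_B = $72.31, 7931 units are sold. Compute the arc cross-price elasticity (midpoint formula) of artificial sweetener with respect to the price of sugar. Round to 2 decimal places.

ΔQ_A = 7931 − 5355 = 2576; ΔP_B = 72.31 − 56.77 = 15.54.
Midpoints: Q̄_A = 6643.0, P̄_B = 64.54.
ε = (ΔQ_A/Q̄_A)/(ΔP_B/P̄_B) = (2576/6643.0)/(15.54/64.54) ≈ 1.61.
ε > 0: artificial sweetener and sugar are substitutes.

1.61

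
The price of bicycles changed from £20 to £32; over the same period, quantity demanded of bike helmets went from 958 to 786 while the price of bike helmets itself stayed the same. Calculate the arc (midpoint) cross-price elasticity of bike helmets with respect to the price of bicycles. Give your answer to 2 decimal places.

-0.43

ΔQ_A = 786 − 958 = -172; ΔP_B = 32 − 20 = 12.
Midpoints: Q̄_A = 872.0, P̄_B = 26.00.
ε = (ΔQ_A/Q̄_A)/(ΔP_B/P̄_B) = (-172/872.0)/(12/26.00) ≈ -0.43.
ε < 0: bike helmets and bicycles are complements.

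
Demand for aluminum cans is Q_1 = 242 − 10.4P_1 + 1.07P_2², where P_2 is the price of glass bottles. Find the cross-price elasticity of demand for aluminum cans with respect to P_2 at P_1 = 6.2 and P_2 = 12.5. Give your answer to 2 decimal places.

At P_1 = 6.2 and P_2 = 12.5: Q_1 = 344.707.
∂Q_1/∂P_2 = 2.14P_2 = 2.14(12.5) = 26.7500.
ε = (∂Q_1/∂P_2)(P_2/Q_1) = 26.7500 × (12.5/344.707) ≈ 0.97.

0.97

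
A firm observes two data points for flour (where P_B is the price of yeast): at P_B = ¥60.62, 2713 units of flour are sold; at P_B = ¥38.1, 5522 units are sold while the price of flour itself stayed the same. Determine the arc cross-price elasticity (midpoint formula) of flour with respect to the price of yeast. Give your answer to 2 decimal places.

-1.50

ΔQ_A = 5522 − 2713 = 2809; ΔP_B = 38.1 − 60.62 = -22.52.
Midpoints: Q̄_A = 4117.5, P̄_B = 49.36.
ε = (ΔQ_A/Q̄_A)/(ΔP_B/P̄_B) = (2809/4117.5)/(-22.52/49.36) ≈ -1.50.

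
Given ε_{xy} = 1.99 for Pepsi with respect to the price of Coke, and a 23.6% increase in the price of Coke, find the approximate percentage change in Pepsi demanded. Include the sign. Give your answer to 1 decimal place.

47.0%

%ΔQ ≈ ε × %ΔP of Coke = 1.99 × (23.6%) = 47.0%.
Demand for Pepsi rises by about 47.0%.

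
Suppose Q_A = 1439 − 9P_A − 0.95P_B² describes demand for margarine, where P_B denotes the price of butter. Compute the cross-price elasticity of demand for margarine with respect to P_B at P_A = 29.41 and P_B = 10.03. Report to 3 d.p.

At P_A = 29.41 and P_B = 10.03: Q_A = 1078.739.
∂Q_A/∂P_B = -1.9P_B = -1.9(10.03) = -19.0570.
ε = (∂Q_A/∂P_B)(P_B/Q_A) = -19.0570 × (10.03/1078.739) ≈ -0.177.

-0.177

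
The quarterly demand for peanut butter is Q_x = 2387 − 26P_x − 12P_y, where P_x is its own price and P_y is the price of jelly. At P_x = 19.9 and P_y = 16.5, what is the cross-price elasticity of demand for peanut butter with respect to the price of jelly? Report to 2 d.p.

-0.12

At P_x = 19.9 and P_y = 16.5: Q_x = 1671.6.
∂Q_x/∂P_y = -12.
ε = (∂Q_x/∂P_y)(P_y/Q_x) = -12 × (16.5/1671.6) ≈ -0.12.
Since ε < 0, peanut butter and jelly are complements.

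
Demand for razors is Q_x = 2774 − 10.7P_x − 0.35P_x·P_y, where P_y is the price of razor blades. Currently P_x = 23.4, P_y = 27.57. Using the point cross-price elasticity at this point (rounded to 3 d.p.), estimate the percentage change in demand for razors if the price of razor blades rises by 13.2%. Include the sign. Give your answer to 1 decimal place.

-1.3%

At P_x = 23.4, P_y = 27.57: Q_x = 2297.822.
∂Q_x/∂P_y = -0.35P_x = -8.1900.
ε = (∂Q_x/∂P_y)(P_y/Q_x) = -8.1900 × 27.57/2297.822 ≈ -0.098.
%ΔQ_x ≈ ε × %ΔP_y = -0.098 × (13.2%) = -1.3%.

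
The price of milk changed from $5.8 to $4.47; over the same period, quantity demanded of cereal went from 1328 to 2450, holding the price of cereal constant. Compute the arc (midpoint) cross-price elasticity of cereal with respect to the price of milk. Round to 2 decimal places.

-2.29

ΔQ_A = 2450 − 1328 = 1122; ΔP_B = 4.47 − 5.8 = -1.33.
Midpoints: Q̄_A = 1889.0, P̄_B = 5.13.
ε = (ΔQ_A/Q̄_A)/(ΔP_B/P̄_B) = (1122/1889.0)/(-1.33/5.13) ≈ -2.29.
ε < 0: cereal and milk are complements.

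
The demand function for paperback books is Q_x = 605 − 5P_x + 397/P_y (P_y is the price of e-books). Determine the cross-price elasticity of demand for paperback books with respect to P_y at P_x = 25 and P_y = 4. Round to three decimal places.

At P_x = 25 and P_y = 4: Q_x = 579.25.
∂Q_x/∂P_y = −397/P_y² = -24.8125.
ε = (∂Q_x/∂P_y)(P_y/Q_x) = -24.8125 × (4/579.25) ≈ -0.171.

-0.171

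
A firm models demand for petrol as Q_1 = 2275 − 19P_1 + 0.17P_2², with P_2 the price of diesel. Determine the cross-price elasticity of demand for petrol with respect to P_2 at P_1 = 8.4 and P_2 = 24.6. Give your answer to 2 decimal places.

At P_1 = 8.4 and P_2 = 24.6: Q_1 = 2218.277.
∂Q_1/∂P_2 = 0.34P_2 = 0.34(24.6) = 8.3640.
ε = (∂Q_1/∂P_2)(P_2/Q_1) = 8.3640 × (24.6/2218.277) ≈ 0.09.
ε > 0: substitutes.

0.09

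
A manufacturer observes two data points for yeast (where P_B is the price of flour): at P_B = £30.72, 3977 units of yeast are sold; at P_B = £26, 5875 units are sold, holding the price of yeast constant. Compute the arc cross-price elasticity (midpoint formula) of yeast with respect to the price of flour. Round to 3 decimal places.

-2.315

ΔQ_A = 5875 − 3977 = 1898; ΔP_B = 26 − 30.72 = -4.72.
Midpoints: Q̄_A = 4926.0, P̄_B = 28.36.
ε = (ΔQ_A/Q̄_A)/(ΔP_B/P̄_B) = (1898/4926.0)/(-4.72/28.36) ≈ -2.315.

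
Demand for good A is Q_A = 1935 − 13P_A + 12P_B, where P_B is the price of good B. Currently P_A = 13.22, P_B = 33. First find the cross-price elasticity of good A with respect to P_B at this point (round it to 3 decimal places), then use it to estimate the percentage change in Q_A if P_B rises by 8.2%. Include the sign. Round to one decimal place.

1.5%

At P_A = 13.22, P_B = 33: Q_A = 2159.14.
∂Q_A/∂P_B = 12.
ε = (∂Q_A/∂P_B)(P_B/Q_A) = 12.0000 × 33/2159.14 ≈ 0.183.
%ΔQ_A ≈ ε × %ΔP_B = 0.183 × (8.2%) = 1.5%.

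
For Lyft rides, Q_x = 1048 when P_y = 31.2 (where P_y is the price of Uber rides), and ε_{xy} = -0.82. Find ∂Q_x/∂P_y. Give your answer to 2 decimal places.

-27.54

ε = (∂Q_x/∂P_y)·(P_y/Q_x) ⇒ ∂Q_x/∂P_y = ε·Q_x/P_y = -0.82 × 1048/31.2 ≈ -27.54.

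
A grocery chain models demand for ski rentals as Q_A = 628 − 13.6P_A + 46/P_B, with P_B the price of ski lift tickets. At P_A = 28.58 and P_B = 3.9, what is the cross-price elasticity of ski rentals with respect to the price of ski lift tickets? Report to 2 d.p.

At P_A = 28.58 and P_B = 3.9: Q_A = 251.107.
∂Q_A/∂P_B = −46/P_B² = -3.0243.
ε = (∂Q_A/∂P_B)(P_B/Q_A) = -3.0243 × (3.9/251.107) ≈ -0.05.
ε < 0: complements.

-0.05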